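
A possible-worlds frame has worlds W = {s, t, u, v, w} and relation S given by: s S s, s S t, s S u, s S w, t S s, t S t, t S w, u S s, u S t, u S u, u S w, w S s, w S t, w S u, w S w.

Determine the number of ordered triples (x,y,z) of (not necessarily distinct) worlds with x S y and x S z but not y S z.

3

Enumerating: (s,t,u), (u,t,u), (w,t,u).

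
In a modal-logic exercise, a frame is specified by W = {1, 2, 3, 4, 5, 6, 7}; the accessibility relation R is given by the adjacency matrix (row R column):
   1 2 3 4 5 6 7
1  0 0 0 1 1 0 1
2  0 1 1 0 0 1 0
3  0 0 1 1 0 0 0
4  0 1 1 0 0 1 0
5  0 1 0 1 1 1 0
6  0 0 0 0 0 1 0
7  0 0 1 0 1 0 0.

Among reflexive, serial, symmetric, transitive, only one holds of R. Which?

Reflexive: no — 1 is not related to itself.
Serial: yes — every world has a successor (e.g. 1 R 4).
Symmetric: no — 1 R 4 but not 4 R 1.
Transitive: no — 1 R 4 and 4 R 2, but not 1 R 2.
Only serial holds.

serial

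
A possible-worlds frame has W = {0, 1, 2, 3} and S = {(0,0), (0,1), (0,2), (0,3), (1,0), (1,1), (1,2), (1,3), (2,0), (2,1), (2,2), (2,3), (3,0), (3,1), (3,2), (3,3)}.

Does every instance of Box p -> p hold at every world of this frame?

By correspondence theory, T is valid on a frame iff S is reflexive.
Reflexive: yes — every world is S-related to itself.

Yes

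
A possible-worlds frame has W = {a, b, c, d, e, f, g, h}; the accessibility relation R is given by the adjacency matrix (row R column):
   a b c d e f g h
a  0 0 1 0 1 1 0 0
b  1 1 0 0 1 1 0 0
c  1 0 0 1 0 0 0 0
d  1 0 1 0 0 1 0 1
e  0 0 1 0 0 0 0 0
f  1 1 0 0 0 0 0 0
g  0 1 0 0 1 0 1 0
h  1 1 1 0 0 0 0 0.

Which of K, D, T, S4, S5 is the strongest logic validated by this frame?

Serial (axiom D): yes — every world has a successor (e.g. a R c).
Reflexive (axiom T): no — a is not related to itself.
Transitive (axiom 4): no — a R c and c R d, but not a R d.
Euclidean (axiom 5): no — a R c and a R e, but not c R e.
So F validates K, D; T would additionally require R to be reflexive. The strongest is D.

D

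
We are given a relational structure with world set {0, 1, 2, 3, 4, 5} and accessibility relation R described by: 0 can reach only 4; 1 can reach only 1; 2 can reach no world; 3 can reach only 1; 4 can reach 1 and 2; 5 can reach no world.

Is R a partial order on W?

No

Reflexive: no — 0 is not related to itself.
Transitive: no — 0 R 4 and 4 R 1, but not 0 R 1.
Antisymmetric: yes — no distinct pair is related both ways.
So R is not a partial order.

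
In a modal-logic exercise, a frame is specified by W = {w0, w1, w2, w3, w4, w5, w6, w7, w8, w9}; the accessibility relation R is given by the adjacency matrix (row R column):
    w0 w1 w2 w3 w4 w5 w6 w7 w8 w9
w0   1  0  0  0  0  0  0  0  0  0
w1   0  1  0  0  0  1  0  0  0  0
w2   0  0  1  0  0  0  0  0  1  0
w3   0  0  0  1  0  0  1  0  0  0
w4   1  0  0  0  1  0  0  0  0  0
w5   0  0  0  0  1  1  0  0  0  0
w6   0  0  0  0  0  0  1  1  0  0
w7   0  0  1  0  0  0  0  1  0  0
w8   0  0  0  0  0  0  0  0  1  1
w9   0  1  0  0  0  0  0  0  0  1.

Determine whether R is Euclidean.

No

Euclidean: no — w1 R w5 and w1 R w1, but not w5 R w1.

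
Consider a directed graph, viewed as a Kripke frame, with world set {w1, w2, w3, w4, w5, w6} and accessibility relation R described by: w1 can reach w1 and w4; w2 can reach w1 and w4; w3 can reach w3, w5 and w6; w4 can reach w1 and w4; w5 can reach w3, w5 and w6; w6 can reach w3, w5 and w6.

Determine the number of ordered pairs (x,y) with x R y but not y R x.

2

Enumerating: (w2,w1), (w2,w4).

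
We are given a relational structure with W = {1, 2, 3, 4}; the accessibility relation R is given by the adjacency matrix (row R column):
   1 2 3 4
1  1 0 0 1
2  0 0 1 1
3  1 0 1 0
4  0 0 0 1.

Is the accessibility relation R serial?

Yes

Serial: yes — every world has a successor (e.g. 1 R 1).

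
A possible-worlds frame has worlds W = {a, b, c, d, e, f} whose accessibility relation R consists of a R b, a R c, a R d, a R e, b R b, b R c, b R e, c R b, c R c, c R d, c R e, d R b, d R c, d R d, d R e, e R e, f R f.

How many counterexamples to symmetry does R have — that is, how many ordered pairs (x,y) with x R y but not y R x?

8

Enumerating: (a,b), (a,c), (a,d), (a,e), (b,e), (c,e), (d,b), (d,e).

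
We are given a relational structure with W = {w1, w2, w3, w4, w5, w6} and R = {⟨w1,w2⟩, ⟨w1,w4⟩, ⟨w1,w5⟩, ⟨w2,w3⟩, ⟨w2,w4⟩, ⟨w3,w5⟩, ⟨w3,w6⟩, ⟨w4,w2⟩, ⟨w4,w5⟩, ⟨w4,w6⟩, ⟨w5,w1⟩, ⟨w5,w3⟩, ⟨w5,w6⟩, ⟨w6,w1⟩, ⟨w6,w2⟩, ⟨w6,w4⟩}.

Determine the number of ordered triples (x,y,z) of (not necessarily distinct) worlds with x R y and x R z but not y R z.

32

Enumerating: (w1,w2,w2), (w1,w2,w5), (w1,w4,w4), (w1,w5,w2), (w1,w5,w4), (w1,w5,w5), (w2,w3,w3), (w2,w3,w4), (w2,w4,w3), (w2,w4,w4), (w3,w5,w5), (w3,w6,w5), … and 20 more.
Total: 32.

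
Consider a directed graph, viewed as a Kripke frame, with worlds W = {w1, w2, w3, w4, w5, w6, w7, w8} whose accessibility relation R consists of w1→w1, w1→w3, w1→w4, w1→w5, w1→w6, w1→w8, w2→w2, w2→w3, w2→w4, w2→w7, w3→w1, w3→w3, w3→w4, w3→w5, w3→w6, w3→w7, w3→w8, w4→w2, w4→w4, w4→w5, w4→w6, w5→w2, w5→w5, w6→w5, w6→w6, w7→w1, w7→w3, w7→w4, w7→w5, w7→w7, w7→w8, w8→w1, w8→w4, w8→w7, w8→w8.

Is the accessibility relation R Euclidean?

No

Euclidean: no — w1 R w4 and w1 R w3, but not w4 R w3.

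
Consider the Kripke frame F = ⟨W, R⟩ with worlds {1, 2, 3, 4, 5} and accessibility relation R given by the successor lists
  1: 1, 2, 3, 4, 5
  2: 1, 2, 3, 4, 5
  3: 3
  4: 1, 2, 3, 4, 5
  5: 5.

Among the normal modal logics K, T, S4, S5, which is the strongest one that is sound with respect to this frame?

S4

Reflexive (axiom T): yes — every world is R-related to itself.
Transitive (axiom 4): yes — every two-step R-path is closed by a direct edge.
Euclidean (axiom 5): no — 1 R 3 and 1 R 2, but not 3 R 2.
So F validates K, T, S4; S5 would additionally require R to be Euclidean. The strongest is S4.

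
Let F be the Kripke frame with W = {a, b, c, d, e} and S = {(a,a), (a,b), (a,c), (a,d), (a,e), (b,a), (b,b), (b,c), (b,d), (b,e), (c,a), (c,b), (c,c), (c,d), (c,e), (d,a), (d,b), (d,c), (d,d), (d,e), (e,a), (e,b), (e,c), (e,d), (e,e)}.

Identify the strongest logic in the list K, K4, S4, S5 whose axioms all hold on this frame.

Transitive (axiom 4): yes — every two-step S-path is closed by a direct edge.
Reflexive (axiom T): yes — every world is S-related to itself.
Euclidean (axiom 5): yes — any two successors of a common world are S-related.
So F validates K, K4, S4, S5. The strongest is S5.

S5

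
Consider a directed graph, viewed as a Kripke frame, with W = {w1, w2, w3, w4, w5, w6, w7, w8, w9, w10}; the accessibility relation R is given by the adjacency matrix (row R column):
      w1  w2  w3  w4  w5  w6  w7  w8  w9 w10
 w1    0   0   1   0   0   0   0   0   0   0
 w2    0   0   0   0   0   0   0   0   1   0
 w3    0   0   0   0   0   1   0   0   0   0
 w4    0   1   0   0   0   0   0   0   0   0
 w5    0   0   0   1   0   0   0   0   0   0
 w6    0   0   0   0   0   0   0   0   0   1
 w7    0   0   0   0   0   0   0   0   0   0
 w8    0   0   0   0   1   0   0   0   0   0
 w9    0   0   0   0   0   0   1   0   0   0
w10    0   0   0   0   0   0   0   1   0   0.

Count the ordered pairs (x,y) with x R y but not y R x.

9

Enumerating: (w1,w3), (w10,w8), (w2,w9), (w3,w6), (w4,w2), (w5,w4), (w6,w10), (w8,w5), (w9,w7).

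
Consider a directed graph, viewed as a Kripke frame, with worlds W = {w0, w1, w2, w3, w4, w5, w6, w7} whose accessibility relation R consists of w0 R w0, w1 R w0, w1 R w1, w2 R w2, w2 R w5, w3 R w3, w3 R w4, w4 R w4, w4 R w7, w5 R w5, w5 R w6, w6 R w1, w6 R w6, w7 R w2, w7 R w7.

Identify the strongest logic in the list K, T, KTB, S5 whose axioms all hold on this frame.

Reflexive (axiom T): yes — every world is R-related to itself.
Symmetric (axiom B): no — w1 R w0 but not w0 R w1.
Euclidean (axiom 5): no — w1 R w0 and w1 R w1, but not w0 R w1.
So F validates K, T; KTB would additionally require R to be symmetric. The strongest is T.

T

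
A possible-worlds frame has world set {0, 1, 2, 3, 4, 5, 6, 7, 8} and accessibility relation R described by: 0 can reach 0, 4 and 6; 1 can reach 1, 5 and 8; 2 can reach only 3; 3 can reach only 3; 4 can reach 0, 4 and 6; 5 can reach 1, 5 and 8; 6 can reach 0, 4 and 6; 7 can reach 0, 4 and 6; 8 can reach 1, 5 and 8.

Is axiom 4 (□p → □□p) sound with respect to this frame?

By correspondence theory, 4 is valid on a frame iff R is transitive.
Transitive: yes — every two-step R-path is closed by a direct edge.

Yes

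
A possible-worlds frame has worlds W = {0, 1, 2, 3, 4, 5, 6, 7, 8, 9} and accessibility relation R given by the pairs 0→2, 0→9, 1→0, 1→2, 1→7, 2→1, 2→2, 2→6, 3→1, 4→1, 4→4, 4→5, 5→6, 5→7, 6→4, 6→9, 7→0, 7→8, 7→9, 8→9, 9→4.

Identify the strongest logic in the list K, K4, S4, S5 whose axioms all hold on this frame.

Transitive (axiom 4): no — 0 R 2 and 2 R 1, but not 0 R 1.
Reflexive (axiom T): no — 0 is not related to itself.
Euclidean (axiom 5): no — 0 R 2 and 0 R 9, but not 2 R 9.
So F validates K; K4 would additionally require R to be transitive. The strongest is K.

K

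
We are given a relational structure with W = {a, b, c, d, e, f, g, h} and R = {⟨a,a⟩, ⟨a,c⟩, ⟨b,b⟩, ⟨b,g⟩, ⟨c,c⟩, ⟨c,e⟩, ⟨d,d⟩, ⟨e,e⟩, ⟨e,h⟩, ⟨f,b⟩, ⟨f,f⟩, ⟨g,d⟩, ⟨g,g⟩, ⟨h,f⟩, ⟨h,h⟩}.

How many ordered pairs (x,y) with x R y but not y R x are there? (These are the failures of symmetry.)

7

Enumerating: (a,c), (b,g), (c,e), (e,h), (f,b), (g,d), (h,f).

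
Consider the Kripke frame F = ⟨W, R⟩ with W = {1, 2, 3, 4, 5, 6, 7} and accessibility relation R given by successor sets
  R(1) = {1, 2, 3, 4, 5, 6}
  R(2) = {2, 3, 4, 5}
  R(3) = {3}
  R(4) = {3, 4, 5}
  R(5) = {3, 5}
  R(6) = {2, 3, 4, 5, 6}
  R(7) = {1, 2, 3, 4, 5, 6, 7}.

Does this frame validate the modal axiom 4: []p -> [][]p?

Yes

Axiom 4 corresponds to the accessibility relation being transitive.
Transitive: yes — every two-step R-path is closed by a direct edge.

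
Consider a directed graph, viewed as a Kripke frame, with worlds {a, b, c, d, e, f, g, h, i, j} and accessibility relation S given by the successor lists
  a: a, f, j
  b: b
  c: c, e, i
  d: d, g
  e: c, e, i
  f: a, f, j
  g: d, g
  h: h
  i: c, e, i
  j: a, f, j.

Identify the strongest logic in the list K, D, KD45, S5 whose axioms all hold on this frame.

Serial (axiom D): yes — every world has a successor (e.g. a S a).
Transitive (axiom 4): yes — every two-step S-path is closed by a direct edge.
Euclidean (axiom 5): yes — any two successors of a common world are S-related.
Reflexive (axiom T): yes — every world is S-related to itself.
So F validates K, D, KD45, S5. The strongest is S5.

S5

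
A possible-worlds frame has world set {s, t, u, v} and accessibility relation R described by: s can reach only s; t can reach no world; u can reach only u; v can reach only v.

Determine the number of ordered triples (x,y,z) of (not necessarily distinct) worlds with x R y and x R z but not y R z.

0

R is Euclidean; there are no such tuples.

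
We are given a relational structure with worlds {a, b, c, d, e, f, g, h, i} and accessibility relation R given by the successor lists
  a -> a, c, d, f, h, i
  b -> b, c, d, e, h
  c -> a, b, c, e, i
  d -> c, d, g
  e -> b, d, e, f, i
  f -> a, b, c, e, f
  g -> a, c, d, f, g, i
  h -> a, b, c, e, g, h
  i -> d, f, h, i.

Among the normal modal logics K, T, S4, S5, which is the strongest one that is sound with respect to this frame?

Reflexive (axiom T): yes — every world is R-related to itself.
Transitive (axiom 4): no — a R c and c R b, but not a R b.
Euclidean (axiom 5): no — a R c and a R d, but not c R d.
So F validates K, T; S4 would additionally require R to be transitive. The strongest is T.

T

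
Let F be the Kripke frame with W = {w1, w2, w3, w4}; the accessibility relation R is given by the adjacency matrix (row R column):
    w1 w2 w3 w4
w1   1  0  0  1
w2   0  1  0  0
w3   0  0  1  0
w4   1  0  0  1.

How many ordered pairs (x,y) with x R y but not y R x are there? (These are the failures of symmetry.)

0

R is symmetric; there are no such tuples.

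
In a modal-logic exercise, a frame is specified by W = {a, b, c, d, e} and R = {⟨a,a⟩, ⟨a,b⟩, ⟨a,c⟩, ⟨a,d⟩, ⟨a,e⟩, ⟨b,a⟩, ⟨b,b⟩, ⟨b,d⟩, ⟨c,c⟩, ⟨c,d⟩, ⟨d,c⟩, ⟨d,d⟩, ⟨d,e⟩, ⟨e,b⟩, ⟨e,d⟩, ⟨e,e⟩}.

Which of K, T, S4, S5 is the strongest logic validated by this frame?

Reflexive (axiom T): yes — every world is R-related to itself.
Transitive (axiom 4): no — b R a and a R c, but not b R c.
Euclidean (axiom 5): no — a R b and a R c, but not b R c.
So F validates K, T; S4 would additionally require R to be transitive. The strongest is T.

T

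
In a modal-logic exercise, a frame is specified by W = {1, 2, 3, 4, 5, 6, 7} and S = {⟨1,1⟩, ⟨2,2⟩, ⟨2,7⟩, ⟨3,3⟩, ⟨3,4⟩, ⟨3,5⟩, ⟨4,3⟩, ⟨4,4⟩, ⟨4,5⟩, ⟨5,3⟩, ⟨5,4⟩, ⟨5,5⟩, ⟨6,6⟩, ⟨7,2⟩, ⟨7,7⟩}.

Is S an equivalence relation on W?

Yes

Reflexive: yes — every world is S-related to itself.
Symmetric: yes — every pair in S has its reverse in S.
Transitive: yes — every two-step S-path is closed by a direct edge.
So S is an equivalence relation.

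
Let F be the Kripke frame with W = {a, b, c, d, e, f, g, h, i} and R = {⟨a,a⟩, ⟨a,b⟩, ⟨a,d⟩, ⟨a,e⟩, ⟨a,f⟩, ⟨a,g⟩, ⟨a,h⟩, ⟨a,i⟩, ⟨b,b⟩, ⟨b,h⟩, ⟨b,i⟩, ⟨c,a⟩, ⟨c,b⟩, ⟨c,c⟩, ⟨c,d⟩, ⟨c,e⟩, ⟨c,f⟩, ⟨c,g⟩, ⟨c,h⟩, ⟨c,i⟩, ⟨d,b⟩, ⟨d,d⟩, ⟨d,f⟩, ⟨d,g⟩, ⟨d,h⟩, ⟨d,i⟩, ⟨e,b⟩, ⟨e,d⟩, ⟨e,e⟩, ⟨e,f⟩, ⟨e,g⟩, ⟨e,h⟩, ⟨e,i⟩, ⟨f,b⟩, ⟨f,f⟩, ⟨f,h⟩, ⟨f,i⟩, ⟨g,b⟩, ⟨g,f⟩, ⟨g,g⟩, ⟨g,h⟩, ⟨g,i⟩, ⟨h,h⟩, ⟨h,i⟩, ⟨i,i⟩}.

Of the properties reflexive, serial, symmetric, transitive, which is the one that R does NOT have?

symmetric

Reflexive: yes — every world is R-related to itself.
Serial: yes — every world has a successor (e.g. a R a).
Symmetric: no — a R b but not b R a.
Transitive: yes — every two-step R-path is closed by a direct edge.
Only symmetric fails.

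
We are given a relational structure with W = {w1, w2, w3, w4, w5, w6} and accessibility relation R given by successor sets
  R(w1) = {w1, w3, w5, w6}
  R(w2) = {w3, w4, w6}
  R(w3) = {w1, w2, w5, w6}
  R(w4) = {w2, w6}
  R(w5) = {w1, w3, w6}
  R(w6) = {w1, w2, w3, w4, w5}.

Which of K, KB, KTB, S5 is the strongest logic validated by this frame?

KB

Symmetric (axiom B): yes — every pair in R has its reverse in R.
Reflexive (axiom T): no — w2 is not related to itself.
Euclidean (axiom 5): no — w2 R w3 and w2 R w4, but not w3 R w4.
So F validates K, KB; KTB would additionally require R to be reflexive. The strongest is KB.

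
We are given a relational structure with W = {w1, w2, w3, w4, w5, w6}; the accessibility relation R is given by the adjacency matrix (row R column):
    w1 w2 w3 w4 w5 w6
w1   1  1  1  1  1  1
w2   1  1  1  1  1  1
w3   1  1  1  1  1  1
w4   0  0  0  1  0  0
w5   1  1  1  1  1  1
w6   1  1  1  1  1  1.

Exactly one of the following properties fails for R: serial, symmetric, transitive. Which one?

Serial: yes — every world has a successor (e.g. w1 R w1).
Symmetric: no — w1 R w4 but not w4 R w1.
Transitive: yes — every two-step R-path is closed by a direct edge.
Only symmetric fails.

symmetric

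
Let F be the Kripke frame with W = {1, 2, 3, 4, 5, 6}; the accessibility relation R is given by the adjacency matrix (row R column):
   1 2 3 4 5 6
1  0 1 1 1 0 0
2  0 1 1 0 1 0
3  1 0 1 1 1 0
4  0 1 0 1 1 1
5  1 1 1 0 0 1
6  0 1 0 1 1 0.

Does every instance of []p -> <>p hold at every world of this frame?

Yes

By correspondence theory, D is valid on a frame iff R is serial.
Serial: yes — every world has a successor (e.g. 1 R 2).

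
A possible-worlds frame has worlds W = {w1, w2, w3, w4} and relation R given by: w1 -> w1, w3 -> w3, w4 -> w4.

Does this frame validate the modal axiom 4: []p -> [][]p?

Axiom 4 corresponds to the accessibility relation being transitive.
Transitive: yes — every two-step R-path is closed by a direct edge.

Yes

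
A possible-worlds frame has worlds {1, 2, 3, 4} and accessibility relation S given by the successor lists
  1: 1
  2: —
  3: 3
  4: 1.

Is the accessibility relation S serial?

Serial: no — 2 has no S-successor.

No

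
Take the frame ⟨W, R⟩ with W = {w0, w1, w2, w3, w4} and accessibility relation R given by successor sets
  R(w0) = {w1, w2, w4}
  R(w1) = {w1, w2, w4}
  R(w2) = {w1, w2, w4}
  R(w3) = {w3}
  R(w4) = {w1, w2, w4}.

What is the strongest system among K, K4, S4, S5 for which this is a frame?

K4

Transitive (axiom 4): yes — every two-step R-path is closed by a direct edge.
Reflexive (axiom T): no — w0 is not related to itself.
Euclidean (axiom 5): yes — any two successors of a common world are R-related.
So F validates K, K4; S4 would additionally require R to be reflexive. The strongest is K4.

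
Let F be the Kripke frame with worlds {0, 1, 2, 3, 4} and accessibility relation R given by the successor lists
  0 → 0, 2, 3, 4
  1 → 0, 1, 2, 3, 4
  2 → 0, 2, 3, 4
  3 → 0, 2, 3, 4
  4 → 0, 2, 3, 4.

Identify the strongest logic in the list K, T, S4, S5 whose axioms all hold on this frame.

S4

Reflexive (axiom T): yes — every world is R-related to itself.
Transitive (axiom 4): yes — every two-step R-path is closed by a direct edge.
Euclidean (axiom 5): no — 1 R 0 and 1 R 1, but not 0 R 1.
So F validates K, T, S4; S5 would additionally require R to be Euclidean. The strongest is S4.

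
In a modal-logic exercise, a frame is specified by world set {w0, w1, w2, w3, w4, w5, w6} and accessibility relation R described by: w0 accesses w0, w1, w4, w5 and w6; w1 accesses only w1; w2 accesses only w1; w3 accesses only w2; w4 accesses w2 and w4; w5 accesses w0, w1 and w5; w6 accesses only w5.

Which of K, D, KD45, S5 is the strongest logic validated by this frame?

D

Serial (axiom D): yes — every world has a successor (e.g. w0 R w0).
Transitive (axiom 4): no — w0 R w4 and w4 R w2, but not w0 R w2.
Euclidean (axiom 5): no — w0 R w1 and w0 R w4, but not w1 R w4.
Reflexive (axiom T): no — w2 is not related to itself.
So F validates K, D; KD45 would additionally require R to be Euclidean and transitive. The strongest is D.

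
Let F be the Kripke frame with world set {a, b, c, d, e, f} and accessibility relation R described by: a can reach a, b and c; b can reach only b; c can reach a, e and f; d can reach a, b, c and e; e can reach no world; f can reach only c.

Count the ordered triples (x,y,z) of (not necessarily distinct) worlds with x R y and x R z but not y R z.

23

Enumerating: (a,b,a), (a,b,c), (a,c,b), (a,c,c), (c,a,e), (c,a,f), (c,e,a), (c,e,e), (c,e,f), (c,f,a), (c,f,e), (c,f,f), … and 11 more.
Total: 23.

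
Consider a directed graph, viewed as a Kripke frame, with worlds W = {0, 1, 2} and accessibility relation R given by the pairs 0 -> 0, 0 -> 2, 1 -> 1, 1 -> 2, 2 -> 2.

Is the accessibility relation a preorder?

Yes

Reflexive: yes — every world is R-related to itself.
Transitive: yes — every two-step R-path is closed by a direct edge.
So R is a preorder.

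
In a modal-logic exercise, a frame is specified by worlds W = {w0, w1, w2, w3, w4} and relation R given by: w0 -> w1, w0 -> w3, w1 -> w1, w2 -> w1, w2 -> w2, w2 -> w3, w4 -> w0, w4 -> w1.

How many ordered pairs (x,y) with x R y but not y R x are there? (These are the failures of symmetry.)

Enumerating: (w0,w1), (w0,w3), (w2,w1), (w2,w3), (w4,w0), (w4,w1).

6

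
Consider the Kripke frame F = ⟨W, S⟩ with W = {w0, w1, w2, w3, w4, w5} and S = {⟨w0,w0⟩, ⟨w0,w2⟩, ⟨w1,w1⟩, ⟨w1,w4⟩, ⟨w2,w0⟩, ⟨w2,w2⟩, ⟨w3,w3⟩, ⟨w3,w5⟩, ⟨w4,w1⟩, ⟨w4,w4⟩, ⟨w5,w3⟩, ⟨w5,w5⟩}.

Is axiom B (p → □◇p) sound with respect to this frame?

Axiom B corresponds to the accessibility relation being symmetric.
Symmetric: yes — every pair in S has its reverse in S.

Yes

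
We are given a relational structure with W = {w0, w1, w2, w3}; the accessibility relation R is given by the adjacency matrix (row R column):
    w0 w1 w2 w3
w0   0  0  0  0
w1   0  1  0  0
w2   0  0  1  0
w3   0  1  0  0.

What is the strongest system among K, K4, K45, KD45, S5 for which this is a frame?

Transitive (axiom 4): yes — every two-step R-path is closed by a direct edge.
Euclidean (axiom 5): yes — any two successors of a common world are R-related.
Serial (axiom D): no — w0 has no R-successor.
Reflexive (axiom T): no — w0 is not related to itself.
So F validates K, K4, K45; KD45 would additionally require R to be serial. The strongest is K45.

K45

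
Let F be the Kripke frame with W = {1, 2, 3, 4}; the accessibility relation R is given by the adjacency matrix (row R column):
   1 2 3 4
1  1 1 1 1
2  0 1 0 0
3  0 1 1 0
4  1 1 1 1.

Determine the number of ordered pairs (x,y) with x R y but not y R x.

5

Enumerating: (1,2), (1,3), (3,2), (4,2), (4,3).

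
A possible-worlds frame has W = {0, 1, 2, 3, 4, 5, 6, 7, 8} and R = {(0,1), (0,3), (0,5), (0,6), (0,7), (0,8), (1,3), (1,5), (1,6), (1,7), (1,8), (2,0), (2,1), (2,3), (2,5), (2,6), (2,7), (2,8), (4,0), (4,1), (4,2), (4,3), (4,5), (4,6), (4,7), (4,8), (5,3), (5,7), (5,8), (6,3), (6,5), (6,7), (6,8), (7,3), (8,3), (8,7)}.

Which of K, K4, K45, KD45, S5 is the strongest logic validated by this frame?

Transitive (axiom 4): yes — every two-step R-path is closed by a direct edge.
Euclidean (axiom 5): no — 0 R 3 and 0 R 1, but not 3 R 1.
Serial (axiom D): no — 3 has no R-successor.
Reflexive (axiom T): no — 0 is not related to itself.
So F validates K, K4; K45 would additionally require R to be Euclidean. The strongest is K4.

K4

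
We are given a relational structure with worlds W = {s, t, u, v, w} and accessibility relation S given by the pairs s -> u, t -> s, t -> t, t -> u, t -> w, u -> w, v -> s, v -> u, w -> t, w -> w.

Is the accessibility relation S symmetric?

No

Symmetric: no — s S u but not u S s.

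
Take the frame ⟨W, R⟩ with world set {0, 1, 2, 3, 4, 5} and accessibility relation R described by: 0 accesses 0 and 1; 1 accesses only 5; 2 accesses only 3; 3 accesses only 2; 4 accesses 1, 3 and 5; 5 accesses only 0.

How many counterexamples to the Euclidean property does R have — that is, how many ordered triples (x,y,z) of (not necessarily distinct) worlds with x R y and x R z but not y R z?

13

Enumerating: (0,1,0), (0,1,1), (1,5,5), (2,3,3), (3,2,2), (4,1,1), (4,1,3), (4,3,1), (4,3,3), (4,3,5), (4,5,1), (4,5,3), (4,5,5).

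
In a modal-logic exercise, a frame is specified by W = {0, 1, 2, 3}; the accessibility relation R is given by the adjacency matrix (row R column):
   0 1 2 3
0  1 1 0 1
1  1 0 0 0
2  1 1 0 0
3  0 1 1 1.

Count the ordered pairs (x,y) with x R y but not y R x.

Enumerating: (0,3), (2,0), (2,1), (3,1), (3,2).

5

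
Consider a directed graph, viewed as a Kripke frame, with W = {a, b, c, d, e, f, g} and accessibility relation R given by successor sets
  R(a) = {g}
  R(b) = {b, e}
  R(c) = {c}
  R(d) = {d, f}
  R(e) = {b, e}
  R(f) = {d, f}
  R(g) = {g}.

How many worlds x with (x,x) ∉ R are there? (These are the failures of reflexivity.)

1

Enumerating: a.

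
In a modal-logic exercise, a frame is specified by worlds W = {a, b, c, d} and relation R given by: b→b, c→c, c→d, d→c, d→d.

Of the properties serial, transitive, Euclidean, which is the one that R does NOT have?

Serial: no — a has no R-successor.
Transitive: yes — every two-step R-path is closed by a direct edge.
Euclidean: yes — any two successors of a common world are R-related.
Only serial fails.

serial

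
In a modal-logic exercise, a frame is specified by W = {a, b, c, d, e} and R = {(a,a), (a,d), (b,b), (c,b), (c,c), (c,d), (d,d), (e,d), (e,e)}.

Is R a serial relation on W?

Serial: yes — every world has a successor (e.g. a R a).

Yes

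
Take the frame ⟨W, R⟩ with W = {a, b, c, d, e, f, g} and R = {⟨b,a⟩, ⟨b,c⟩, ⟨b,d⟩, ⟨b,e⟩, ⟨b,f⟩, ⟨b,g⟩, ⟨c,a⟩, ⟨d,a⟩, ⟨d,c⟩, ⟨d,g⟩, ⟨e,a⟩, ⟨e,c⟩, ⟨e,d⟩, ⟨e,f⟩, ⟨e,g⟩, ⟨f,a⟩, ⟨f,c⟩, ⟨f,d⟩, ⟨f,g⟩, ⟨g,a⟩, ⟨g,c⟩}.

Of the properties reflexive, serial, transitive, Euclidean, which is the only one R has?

transitive

Reflexive: no — a is not related to itself.
Serial: no — a has no R-successor.
Transitive: yes — every two-step R-path is closed by a direct edge.
Euclidean: no — b R a and b R c, but not a R c.
Only transitive holds.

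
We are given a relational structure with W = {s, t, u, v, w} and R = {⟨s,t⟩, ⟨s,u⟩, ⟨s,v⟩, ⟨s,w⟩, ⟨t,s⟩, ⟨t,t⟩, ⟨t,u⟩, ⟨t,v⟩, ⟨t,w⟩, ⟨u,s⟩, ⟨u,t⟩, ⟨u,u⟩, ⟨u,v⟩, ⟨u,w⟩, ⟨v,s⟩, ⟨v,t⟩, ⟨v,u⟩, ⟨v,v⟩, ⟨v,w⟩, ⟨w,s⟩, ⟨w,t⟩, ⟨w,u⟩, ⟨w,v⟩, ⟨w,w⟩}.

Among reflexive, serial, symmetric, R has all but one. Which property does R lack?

Reflexive: no — s is not related to itself.
Serial: yes — every world has a successor (e.g. s R t).
Symmetric: yes — every pair in R has its reverse in R.
Only reflexive fails.

reflexive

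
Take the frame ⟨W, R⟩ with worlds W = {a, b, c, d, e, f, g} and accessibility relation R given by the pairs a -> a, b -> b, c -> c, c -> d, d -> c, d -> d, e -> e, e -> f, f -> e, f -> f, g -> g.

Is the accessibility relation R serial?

Yes

Serial: yes — every world has a successor (e.g. a R a).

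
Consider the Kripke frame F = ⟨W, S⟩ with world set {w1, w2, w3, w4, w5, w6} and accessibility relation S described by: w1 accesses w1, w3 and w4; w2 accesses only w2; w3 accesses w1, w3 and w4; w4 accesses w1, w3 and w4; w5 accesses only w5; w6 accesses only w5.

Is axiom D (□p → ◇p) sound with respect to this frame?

Yes

Axiom D corresponds to the accessibility relation being serial.
Serial: yes — every world has a successor (e.g. w1 S w1).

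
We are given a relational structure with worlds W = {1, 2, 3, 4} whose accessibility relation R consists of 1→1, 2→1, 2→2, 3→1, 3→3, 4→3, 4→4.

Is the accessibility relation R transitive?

No

Transitive: no — 4 R 3 and 3 R 1, but not 4 R 1.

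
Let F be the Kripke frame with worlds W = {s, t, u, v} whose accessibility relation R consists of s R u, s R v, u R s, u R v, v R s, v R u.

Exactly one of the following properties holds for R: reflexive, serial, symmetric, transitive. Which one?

symmetric

Reflexive: no — s is not related to itself.
Serial: no — t has no R-successor.
Symmetric: yes — every pair in R has its reverse in R.
Transitive: no — s R u and u R s, but not s R s.
Only symmetric holds.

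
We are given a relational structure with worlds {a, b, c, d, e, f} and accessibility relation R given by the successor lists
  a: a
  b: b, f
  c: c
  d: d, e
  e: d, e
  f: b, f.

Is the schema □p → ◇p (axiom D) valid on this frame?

Axiom D corresponds to the accessibility relation being serial.
Serial: yes — every world has a successor (e.g. a R a).

Yes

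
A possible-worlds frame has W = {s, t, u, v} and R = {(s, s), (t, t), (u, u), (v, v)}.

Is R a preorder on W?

Yes

Reflexive: yes — every world is R-related to itself.
Transitive: yes — every two-step R-path is closed by a direct edge.
So R is a preorder.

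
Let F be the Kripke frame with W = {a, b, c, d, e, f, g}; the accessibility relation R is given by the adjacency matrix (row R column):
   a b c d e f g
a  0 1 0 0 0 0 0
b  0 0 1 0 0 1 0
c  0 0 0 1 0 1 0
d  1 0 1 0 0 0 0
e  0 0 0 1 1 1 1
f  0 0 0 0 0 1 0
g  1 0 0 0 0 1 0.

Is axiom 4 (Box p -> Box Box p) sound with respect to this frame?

No

By correspondence theory, 4 is valid on a frame iff R is transitive.
Transitive: no — a R b and b R c, but not a R c.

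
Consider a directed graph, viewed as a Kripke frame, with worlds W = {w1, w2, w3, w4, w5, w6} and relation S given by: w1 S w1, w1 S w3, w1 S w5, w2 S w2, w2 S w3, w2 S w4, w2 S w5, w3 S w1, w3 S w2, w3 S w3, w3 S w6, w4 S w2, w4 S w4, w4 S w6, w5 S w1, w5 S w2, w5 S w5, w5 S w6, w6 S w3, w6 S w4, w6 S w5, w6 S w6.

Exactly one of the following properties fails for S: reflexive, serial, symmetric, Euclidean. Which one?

Reflexive: yes — every world is S-related to itself.
Serial: yes — every world has a successor (e.g. w1 S w1).
Symmetric: yes — every pair in S has its reverse in S.
Euclidean: no — w1 S w3 and w1 S w5, but not w3 S w5.
Only Euclidean fails.

Euclidean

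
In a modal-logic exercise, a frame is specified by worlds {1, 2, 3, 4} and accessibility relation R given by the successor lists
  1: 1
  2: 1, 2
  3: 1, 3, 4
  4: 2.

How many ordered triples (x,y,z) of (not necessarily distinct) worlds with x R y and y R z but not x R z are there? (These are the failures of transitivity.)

Enumerating: (3,4,2), (4,2,1).

2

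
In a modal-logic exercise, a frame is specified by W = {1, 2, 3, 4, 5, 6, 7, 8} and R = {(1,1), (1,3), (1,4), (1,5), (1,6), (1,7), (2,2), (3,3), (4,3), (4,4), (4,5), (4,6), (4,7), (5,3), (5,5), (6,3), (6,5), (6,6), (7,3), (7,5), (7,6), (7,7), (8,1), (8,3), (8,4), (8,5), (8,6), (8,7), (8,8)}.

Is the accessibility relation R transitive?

Transitive: yes — every two-step R-path is closed by a direct edge.

Yes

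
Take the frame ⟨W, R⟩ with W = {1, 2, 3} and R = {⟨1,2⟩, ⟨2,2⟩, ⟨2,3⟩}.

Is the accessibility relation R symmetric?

No

Symmetric: no — 1 R 2 but not 2 R 1.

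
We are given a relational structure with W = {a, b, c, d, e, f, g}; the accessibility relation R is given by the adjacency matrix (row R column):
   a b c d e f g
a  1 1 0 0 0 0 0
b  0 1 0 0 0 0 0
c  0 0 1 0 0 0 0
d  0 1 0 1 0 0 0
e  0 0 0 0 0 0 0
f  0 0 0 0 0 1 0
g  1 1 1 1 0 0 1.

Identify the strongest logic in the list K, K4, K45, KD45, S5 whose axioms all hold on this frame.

Transitive (axiom 4): yes — every two-step R-path is closed by a direct edge.
Euclidean (axiom 5): no — g R a and g R c, but not a R c.
Serial (axiom D): no — e has no R-successor.
Reflexive (axiom T): no — e is not related to itself.
So F validates K, K4; K45 would additionally require R to be Euclidean. The strongest is K4.

K4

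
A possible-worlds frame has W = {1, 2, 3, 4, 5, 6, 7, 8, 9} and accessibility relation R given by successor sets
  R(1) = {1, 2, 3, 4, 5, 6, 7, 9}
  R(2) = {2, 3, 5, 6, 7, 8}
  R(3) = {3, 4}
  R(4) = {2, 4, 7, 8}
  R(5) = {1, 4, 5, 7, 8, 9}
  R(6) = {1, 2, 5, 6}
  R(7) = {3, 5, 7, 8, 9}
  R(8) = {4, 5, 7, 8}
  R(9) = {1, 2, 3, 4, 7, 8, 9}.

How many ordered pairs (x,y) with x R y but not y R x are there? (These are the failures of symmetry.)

19

Enumerating: (1,2), (1,3), (1,4), (1,7), (2,3), (2,5), (2,7), (2,8), (3,4), (4,2), (4,7), (5,4), … and 7 more.
Total: 19.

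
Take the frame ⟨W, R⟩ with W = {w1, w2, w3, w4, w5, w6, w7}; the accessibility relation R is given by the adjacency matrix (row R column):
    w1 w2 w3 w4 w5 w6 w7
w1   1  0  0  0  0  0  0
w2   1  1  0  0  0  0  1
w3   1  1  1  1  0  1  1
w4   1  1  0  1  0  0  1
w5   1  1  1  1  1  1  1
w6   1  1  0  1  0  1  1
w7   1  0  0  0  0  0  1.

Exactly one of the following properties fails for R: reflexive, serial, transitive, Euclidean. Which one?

Euclidean

Reflexive: yes — every world is R-related to itself.
Serial: yes — every world has a successor (e.g. w1 R w1).
Transitive: yes — every two-step R-path is closed by a direct edge.
Euclidean: no — w2 R w1 and w2 R w7, but not w1 R w7.
Only Euclidean fails.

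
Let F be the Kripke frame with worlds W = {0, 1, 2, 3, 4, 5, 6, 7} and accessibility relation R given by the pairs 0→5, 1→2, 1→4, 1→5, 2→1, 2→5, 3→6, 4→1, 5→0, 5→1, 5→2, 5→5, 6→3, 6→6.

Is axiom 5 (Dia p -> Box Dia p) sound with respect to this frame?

No

The schema 5 characterises exactly the Euclidean frames.
Euclidean: no — 1 R 2 and 1 R 4, but not 2 R 4.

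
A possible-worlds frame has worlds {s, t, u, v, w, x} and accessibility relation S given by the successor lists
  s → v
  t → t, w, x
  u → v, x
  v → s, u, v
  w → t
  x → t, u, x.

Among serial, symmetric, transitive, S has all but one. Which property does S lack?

Serial: yes — every world has a successor (e.g. s S v).
Symmetric: yes — every pair in S has its reverse in S.
Transitive: no — s S v and v S u, but not s S u.
Only transitive fails.

transitive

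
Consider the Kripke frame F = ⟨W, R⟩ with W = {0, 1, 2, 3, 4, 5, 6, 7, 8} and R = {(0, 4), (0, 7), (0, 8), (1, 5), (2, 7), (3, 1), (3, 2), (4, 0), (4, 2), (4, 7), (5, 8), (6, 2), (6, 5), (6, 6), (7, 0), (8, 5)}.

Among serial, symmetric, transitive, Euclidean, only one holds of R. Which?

serial

Serial: yes — every world has a successor (e.g. 0 R 4).
Symmetric: no — 0 R 8 but not 8 R 0.
Transitive: no — 0 R 4 and 4 R 2, but not 0 R 2.
Euclidean: no — 0 R 4 and 0 R 8, but not 4 R 8.
Only serial holds.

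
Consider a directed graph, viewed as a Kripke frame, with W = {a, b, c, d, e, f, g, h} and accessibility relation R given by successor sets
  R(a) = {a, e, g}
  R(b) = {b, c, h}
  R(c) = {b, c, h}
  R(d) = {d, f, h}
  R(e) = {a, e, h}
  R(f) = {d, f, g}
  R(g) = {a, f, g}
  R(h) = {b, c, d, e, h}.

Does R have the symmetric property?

Yes

Symmetric: yes — every pair in R has its reverse in R.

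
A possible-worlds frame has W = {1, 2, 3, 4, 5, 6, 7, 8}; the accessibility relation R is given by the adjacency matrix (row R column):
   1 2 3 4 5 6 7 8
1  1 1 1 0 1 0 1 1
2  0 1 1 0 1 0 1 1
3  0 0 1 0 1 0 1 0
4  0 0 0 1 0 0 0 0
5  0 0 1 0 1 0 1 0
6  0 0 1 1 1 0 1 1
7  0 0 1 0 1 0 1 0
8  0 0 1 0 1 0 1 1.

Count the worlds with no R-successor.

R is serial; there are no such worlds.

0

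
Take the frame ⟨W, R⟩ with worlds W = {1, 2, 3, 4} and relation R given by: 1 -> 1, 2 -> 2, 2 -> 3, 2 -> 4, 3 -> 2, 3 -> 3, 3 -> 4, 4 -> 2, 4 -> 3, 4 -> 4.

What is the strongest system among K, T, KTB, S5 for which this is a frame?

S5

Reflexive (axiom T): yes — every world is R-related to itself.
Symmetric (axiom B): yes — every pair in R has its reverse in R.
Euclidean (axiom 5): yes — any two successors of a common world are R-related.
So F validates K, T, KTB, S5. The strongest is S5.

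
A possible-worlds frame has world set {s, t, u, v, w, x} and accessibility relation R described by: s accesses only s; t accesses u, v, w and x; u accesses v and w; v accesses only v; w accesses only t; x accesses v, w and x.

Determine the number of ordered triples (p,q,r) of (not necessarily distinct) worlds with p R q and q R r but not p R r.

Enumerating: (t,w,t), (u,w,t), (w,t,u), (w,t,v), (w,t,w), (w,t,x), (x,w,t).

7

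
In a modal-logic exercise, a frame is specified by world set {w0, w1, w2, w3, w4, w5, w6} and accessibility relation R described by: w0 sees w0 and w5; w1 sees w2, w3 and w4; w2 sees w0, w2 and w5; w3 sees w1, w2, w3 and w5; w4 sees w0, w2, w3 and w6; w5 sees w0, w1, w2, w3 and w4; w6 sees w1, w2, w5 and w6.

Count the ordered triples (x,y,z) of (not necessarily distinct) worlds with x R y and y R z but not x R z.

33

Enumerating: (w0,w5,w1), (w0,w5,w2), (w0,w5,w3), (w0,w5,w4), (w1,w2,w0), (w1,w2,w5), (w1,w3,w1), (w1,w3,w5), (w1,w4,w0), (w1,w4,w6), (w2,w5,w1), (w2,w5,w3), … and 21 more.
Total: 33.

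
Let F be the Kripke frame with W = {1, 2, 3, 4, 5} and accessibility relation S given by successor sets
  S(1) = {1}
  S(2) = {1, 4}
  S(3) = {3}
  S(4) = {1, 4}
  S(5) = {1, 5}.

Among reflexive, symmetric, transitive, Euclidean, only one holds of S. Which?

transitive

Reflexive: no — 2 is not related to itself.
Symmetric: no — 2 S 1 but not 1 S 2.
Transitive: yes — every two-step S-path is closed by a direct edge.
Euclidean: no — 2 S 1 and 2 S 4, but not 1 S 4.
Only transitive holds.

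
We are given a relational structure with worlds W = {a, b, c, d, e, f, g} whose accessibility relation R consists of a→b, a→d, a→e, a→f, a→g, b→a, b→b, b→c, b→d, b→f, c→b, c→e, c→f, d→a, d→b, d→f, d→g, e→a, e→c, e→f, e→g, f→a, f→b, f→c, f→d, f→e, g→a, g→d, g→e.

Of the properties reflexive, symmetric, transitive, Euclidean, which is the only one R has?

Reflexive: no — a is not related to itself.
Symmetric: yes — every pair in R has its reverse in R.
Transitive: no — a R b and b R c, but not a R c.
Euclidean: no — a R b and a R e, but not b R e.
Only symmetric holds.

symmetric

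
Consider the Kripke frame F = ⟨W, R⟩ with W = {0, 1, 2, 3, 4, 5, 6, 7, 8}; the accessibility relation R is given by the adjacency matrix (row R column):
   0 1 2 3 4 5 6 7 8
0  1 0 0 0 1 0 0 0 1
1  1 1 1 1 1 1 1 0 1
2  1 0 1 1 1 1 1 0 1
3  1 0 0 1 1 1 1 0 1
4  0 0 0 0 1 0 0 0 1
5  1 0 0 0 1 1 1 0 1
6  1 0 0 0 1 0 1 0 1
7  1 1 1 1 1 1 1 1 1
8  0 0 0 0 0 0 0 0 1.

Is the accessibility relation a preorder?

Yes

Reflexive: yes — every world is R-related to itself.
Transitive: yes — every two-step R-path is closed by a direct edge.
So R is a preorder.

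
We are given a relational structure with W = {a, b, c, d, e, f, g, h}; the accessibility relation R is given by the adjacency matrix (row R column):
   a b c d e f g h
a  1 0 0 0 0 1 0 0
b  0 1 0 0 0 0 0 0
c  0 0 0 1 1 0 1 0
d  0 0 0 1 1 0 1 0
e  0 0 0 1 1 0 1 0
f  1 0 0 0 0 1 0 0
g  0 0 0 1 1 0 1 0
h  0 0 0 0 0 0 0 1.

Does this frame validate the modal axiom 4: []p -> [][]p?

The schema 4 characterises exactly the transitive frames.
Transitive: yes — every two-step R-path is closed by a direct edge.

Yes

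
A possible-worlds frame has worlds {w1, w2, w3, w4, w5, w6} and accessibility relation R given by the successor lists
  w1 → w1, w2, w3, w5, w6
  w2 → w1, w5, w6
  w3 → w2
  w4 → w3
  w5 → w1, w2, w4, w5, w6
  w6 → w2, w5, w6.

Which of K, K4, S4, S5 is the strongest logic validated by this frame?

Transitive (axiom 4): no — w1 R w5 and w5 R w4, but not w1 R w4.
Reflexive (axiom T): no — w2 is not related to itself.
Euclidean (axiom 5): no — w1 R w2 and w1 R w3, but not w2 R w3.
So F validates K; K4 would additionally require R to be transitive. The strongest is K.

K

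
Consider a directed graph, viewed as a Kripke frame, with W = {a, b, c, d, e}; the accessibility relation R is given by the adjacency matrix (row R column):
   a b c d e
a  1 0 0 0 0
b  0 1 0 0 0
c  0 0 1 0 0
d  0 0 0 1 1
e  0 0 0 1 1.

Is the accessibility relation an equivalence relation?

Reflexive: yes — every world is R-related to itself.
Symmetric: yes — every pair in R has its reverse in R.
Transitive: yes — every two-step R-path is closed by a direct edge.
So R is an equivalence relation.

Yes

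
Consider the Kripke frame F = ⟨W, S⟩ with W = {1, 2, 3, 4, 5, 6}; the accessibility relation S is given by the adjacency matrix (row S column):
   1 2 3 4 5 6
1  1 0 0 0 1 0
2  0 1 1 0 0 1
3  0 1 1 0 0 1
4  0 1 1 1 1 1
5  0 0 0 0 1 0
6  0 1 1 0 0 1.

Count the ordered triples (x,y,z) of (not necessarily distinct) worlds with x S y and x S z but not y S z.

11

Enumerating: (1,5,1), (4,2,4), (4,2,5), (4,3,4), (4,3,5), (4,5,2), (4,5,3), (4,5,4), (4,5,6), (4,6,4), (4,6,5).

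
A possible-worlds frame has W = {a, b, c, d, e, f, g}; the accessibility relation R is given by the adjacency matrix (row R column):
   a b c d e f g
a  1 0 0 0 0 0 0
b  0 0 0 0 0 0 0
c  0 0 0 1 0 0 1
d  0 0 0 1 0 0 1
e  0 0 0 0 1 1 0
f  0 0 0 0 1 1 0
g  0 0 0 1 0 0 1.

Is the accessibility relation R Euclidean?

Euclidean: yes — any two successors of a common world are R-related.

Yes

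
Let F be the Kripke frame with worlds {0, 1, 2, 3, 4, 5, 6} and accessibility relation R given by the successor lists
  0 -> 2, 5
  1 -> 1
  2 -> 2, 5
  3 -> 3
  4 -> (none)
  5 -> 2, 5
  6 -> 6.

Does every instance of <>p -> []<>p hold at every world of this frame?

Yes

By correspondence theory, 5 is valid on a frame iff R is Euclidean.
Euclidean: yes — any two successors of a common world are R-related.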